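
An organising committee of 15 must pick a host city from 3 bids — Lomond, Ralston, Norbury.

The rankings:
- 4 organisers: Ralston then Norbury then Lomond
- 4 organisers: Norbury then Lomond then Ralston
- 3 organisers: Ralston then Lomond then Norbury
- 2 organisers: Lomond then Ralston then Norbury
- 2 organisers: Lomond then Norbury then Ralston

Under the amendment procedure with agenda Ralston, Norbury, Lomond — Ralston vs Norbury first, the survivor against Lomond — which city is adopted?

Round 1: Ralston vs Norbury — 9–6, Ralston advances.
Round 2: Ralston vs Lomond — 7–8, Lomond advances.
The agenda winner is Lomond.

Lomond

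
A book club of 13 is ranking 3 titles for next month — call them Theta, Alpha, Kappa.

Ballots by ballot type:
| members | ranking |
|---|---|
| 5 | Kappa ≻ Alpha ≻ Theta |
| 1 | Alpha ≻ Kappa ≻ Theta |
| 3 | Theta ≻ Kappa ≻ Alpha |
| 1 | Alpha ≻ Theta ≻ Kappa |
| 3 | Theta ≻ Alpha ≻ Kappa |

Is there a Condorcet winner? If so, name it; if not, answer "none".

Check each pair by majority over 13 ballots:
Theta–Alpha: Alpha 7–6.
Theta vs Kappa: Theta, 7–6.
Alpha vs Kappa: 5 to 8, Kappa.
No book is unbeaten: Theta loses to Alpha; Alpha loses to Kappa; Kappa loses to Theta. In particular Theta → Kappa → Alpha → Theta is a majority cycle — no Condorcet winner exists.

none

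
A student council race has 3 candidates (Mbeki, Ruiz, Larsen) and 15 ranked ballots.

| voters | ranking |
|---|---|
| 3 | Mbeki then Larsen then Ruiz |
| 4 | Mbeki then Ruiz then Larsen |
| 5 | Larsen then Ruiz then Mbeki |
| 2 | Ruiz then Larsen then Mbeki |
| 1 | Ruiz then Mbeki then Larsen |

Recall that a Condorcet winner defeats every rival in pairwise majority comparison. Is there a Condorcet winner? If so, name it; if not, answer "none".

Check each pair by majority over 15 ballots:
Mbeki vs Ruiz: Ruiz wins 8–7.
Mbeki vs Larsen: Mbeki, 8–7.
Ruiz–Larsen: Larsen 8–7.
No candidate is unbeaten: Mbeki loses to Ruiz; Ruiz loses to Larsen; Larsen loses to Mbeki. In particular Mbeki beats Larsen beats Ruiz beats Mbeki is a majority cycle — no Condorcet winner exists.

none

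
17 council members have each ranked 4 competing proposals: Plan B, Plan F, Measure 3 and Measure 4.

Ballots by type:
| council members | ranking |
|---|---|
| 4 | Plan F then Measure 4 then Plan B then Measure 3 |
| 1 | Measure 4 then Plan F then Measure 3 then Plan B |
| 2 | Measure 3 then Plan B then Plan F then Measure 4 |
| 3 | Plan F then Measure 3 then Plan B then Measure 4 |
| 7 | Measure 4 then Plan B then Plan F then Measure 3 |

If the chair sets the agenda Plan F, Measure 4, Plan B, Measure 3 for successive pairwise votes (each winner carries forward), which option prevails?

Plan B

Round 1: Plan F vs Measure 4 — 9–8, Plan F advances.
Round 2: Plan F vs Plan B — 8–9, Plan B advances.
Round 3: Plan B vs Measure 3 — 11–6, Plan B advances.
Plan B survives the agenda.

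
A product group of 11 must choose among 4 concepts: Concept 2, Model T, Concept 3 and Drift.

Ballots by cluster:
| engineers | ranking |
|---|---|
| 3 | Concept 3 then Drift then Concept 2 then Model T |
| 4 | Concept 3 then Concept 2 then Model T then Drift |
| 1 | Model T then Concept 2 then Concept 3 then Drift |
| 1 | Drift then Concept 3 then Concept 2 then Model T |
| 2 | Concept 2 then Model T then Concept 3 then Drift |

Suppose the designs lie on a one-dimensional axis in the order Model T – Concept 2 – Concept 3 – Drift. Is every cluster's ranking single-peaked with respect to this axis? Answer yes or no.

yes

Axis positions: Model T=1, Concept 2=2, Concept 3=3, Drift=4.
Cluster 1 (peak Concept 3 at position 3): ranking walks positions 3-4-2-1, expanding outward from the peak — single-peaked.
Cluster 2 (peak Concept 3 at position 3): ranking walks positions 3-2-1-4, expanding outward from the peak — single-peaked.
Cluster 3 (peak Model T at position 1): ranking walks positions 1-2-3-4, expanding outward from the peak — single-peaked.
Cluster 4 (peak Drift at position 4): ranking walks positions 4-3-2-1, expanding outward from the peak — single-peaked.
Cluster 5 (peak Concept 2 at position 2): ranking walks positions 2-1-3-4, expanding outward from the peak — single-peaked.
Every ranking is single-peaked on this axis.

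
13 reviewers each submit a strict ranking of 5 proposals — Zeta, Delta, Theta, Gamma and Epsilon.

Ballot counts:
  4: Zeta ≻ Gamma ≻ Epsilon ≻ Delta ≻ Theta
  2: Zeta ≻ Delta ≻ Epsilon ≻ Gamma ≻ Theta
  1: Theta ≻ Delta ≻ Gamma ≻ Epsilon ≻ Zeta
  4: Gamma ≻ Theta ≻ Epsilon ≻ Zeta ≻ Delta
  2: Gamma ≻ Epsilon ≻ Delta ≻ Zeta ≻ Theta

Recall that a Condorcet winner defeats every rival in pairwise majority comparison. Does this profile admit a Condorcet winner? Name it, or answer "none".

Check each pair by majority over 13 ballots:
Zeta vs Delta: Zeta wins 10–3.
Zeta vs Theta: Zeta wins 8–5.
Zeta vs Gamma: Gamma, 7–6.
Zeta vs Epsilon: Epsilon wins 7–6.
Delta–Theta: Delta 8–5.
Delta vs Gamma: Gamma wins 10–3.
Delta vs Epsilon: Epsilon wins 10–3.
Theta vs Gamma: Gamma, 12–1.
Theta vs Epsilon: Epsilon wins 8–5.
Gamma vs Epsilon: Gamma wins 11–2.
Gamma defeats every rival head-to-head and is the Condorcet winner.

Gamma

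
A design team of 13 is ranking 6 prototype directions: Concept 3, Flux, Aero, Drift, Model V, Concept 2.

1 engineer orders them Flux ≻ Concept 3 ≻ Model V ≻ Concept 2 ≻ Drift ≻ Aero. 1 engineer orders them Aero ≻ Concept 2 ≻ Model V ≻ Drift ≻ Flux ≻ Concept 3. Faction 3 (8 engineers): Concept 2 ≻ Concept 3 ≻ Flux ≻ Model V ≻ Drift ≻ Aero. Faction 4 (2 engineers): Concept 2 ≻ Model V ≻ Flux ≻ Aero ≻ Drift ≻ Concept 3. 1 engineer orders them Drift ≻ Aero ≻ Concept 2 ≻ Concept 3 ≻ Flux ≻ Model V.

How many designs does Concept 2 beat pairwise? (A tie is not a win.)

5

Concept 2 against each rival (13 engineers):
Concept 2–Concept 3: Concept 2 12–1.
Concept 2 vs Flux: Concept 2 wins 12–1.
Concept 2 vs Aero: Concept 2 wins 11–2.
Concept 2 vs Drift: 1+1+8+2 = 12 for Concept 2, 1 for Drift — Concept 2 by 12–1.
Concept 2 vs Model V: 1+8+2+1 = 12 for Concept 2, 1 for Model V — Concept 2 by 12–1.
Concept 2 beats Concept 3, Flux, Aero, Drift, Model V — 5 pairwise wins.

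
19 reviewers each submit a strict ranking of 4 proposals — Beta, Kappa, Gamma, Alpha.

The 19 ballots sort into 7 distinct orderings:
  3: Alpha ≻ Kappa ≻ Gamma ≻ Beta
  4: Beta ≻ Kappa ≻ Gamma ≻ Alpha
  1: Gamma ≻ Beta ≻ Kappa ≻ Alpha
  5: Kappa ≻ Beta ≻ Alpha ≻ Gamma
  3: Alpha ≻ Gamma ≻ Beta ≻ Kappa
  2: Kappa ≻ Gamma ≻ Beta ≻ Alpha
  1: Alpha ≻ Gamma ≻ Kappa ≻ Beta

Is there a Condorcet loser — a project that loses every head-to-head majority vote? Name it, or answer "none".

Head-to-head results (19 reviewers):
Beta vs Kappa: Beta preferred on 4+1+3 = 8 ballots; Kappa wins 11–8.
Beta vs Gamma: Gamma, 10–9.
Beta vs Alpha: Beta, 12–7.
Kappa vs Gamma: Kappa wins 14–5.
Kappa vs Alpha: 12 to 7, Kappa.
Gamma vs Alpha: Gamma preferred on 4+1+2 = 7 ballots; Alpha wins 12–7.
Each project has at least one pairwise win (Beta beats Alpha; Kappa beats Beta; Gamma beats Beta; Alpha beats Gamma) — no Condorcet loser.

none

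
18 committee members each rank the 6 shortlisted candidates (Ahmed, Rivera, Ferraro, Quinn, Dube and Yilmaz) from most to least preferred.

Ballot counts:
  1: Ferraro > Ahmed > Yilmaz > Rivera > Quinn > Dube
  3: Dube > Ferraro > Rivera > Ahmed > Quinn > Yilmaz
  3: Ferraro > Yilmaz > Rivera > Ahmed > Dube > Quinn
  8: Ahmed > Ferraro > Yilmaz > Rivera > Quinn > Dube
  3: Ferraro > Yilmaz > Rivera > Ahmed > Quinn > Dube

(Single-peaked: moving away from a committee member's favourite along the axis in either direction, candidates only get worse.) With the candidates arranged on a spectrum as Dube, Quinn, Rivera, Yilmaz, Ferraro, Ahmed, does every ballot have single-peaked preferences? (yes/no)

no

Axis positions: Dube=1, Quinn=2, Rivera=3, Yilmaz=4, Ferraro=5, Ahmed=6.
Ballot type 1 (peak Ferraro at position 5): ranking walks positions 5-6-4-3-2-1, expanding outward from the peak — single-peaked.
Ballot type 2: ranking walks positions 1-5-3-6-2-4; Ferraro is ranked above Quinn even though Quinn lies between Ferraro and the peak Dube on the axis — preferences dip and rise again. Not single-peaked.
Ballot type 3: ranking walks positions 5-4-3-6-1-2; Dube is ranked above Quinn even though Quinn lies between Dube and the peak Ferraro on the axis — preferences dip and rise again. Not single-peaked.
Ballot type 4 (peak Ahmed at position 6): ranking walks positions 6-5-4-3-2-1, expanding outward from the peak — single-peaked.
Ballot type 5 (peak Ferraro at position 5): ranking walks positions 5-4-3-6-2-1, expanding outward from the peak — single-peaked.
Ballot type 2 violates single-peakedness, so the profile is not single-peaked on this axis.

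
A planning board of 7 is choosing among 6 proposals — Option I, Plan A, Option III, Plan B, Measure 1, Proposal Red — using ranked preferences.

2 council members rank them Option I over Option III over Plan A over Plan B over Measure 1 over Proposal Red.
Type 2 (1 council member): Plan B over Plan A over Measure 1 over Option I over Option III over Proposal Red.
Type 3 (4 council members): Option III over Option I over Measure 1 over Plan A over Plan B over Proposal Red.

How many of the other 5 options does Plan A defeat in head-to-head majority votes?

Plan A against each rival (7 council members):
Plan A vs Option I: Option I wins 6–1.
Plan A–Option III: Option III 6–1.
Plan A–Plan B: Plan A 6–1.
Plan A vs Measure 1: Measure 1 wins 4–3.
Plan A vs Proposal Red: Plan A preferred on 2+1+4 = 7 ballots; Plan A wins 7–0.
Plan A beats Plan B, Proposal Red; loses to Option I, Option III, Measure 1 — 2 pairwise wins.

2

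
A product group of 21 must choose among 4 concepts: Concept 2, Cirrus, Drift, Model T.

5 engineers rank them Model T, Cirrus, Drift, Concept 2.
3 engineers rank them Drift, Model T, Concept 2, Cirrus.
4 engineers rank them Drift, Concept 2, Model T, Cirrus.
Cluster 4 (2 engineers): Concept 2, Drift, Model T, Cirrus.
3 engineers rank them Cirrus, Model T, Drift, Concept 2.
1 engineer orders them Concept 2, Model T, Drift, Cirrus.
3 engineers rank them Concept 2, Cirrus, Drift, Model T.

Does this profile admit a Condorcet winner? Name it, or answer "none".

Head-to-head results (21 engineers):
Concept 2 vs Cirrus: Concept 2 preferred on 3+4+2+1+3 = 13 ballots; Concept 2 wins 13–8.
Concept 2 vs Drift: 6 to 15, Drift.
Concept 2 vs Model T: Concept 2 preferred on 4+2+1+3 = 10 ballots; Model T wins 11–10.
Cirrus vs Drift: 11 to 10, Cirrus.
Cirrus vs Model T: 3+3 = 6 for Cirrus, 15 for Model T — Model T by 15–6.
Drift vs Model T: 3+4+2+3 = 12 for Drift, 9 for Model T — Drift by 12–9.
Every design loses at least once (Concept 2 loses to Drift; Cirrus loses to Concept 2; Drift loses to Cirrus; Model T loses to Drift). The majority relation contains the cycle Concept 2 > Cirrus > Drift > Concept 2, so there is no Condorcet winner.

none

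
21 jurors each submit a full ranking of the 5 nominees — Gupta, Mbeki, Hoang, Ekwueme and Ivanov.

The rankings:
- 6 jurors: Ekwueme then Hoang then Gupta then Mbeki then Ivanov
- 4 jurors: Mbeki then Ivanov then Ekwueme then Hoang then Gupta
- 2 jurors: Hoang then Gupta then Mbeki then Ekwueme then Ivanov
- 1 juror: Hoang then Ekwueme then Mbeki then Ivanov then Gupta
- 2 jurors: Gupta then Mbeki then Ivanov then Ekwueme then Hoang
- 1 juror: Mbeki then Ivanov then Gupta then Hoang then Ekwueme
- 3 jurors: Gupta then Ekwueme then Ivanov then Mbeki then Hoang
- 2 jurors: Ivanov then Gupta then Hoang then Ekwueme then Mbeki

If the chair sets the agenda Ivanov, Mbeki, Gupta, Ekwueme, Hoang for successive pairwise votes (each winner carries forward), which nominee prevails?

Round 1: Ivanov vs Mbeki — 5–16, Mbeki advances.
Round 2: Mbeki vs Gupta — 6–15, Gupta advances.
Round 3: Gupta vs Ekwueme — 10–11, Ekwueme advances.
Round 4: Ekwueme vs Hoang — 15–6, Ekwueme advances.
The agenda winner is Ekwueme.

Ekwueme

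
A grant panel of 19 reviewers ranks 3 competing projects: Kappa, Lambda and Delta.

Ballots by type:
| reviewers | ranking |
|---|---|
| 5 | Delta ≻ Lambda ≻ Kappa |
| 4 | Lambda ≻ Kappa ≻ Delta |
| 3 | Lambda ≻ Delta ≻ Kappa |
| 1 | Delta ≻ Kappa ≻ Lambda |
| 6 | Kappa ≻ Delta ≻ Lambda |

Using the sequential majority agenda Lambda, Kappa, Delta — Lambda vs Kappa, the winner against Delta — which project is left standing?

Delta

Round 1: Lambda vs Kappa — 12–7, Lambda advances.
Round 2: Lambda vs Delta — 7–12, Delta advances.
Delta survives the agenda.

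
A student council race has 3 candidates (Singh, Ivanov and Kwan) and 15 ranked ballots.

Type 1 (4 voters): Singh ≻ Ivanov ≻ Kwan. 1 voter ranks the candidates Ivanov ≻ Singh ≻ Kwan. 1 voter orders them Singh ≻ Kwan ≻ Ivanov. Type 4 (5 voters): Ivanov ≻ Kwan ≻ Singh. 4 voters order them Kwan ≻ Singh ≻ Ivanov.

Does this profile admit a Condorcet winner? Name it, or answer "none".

Head-to-head results (15 voters):
Singh vs Ivanov: 9 to 6, Singh.
Singh vs Kwan: 4+1+1 = 6 for Singh, 9 for Kwan — Kwan by 9–6.
Ivanov vs Kwan: 10 to 5, Ivanov.
Every candidate loses at least once (Singh loses to Kwan; Ivanov loses to Singh; Kwan loses to Ivanov). The majority relation contains the cycle Singh > Ivanov > Kwan > Singh, so there is no Condorcet winner.

none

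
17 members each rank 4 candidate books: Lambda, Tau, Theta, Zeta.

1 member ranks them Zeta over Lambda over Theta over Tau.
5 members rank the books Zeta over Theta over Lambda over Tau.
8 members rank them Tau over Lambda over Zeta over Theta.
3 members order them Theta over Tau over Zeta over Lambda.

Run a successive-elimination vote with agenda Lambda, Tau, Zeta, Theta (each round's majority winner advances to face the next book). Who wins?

Round 1: Lambda vs Tau — 6–11, Tau advances.
Round 2: Tau vs Zeta — 11–6, Tau advances.
Round 3: Tau vs Theta — 8–9, Theta advances.
Theta survives the agenda.

Theta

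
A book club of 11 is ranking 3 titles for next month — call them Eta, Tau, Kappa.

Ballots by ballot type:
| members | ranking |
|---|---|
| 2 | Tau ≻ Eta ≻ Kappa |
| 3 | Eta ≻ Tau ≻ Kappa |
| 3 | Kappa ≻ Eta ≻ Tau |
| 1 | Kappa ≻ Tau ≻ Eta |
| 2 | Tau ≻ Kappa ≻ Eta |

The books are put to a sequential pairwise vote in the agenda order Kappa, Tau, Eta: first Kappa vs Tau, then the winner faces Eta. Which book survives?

Round 1: Kappa vs Tau — 4–7, Tau advances.
Round 2: Tau vs Eta — 5–6, Eta advances.
Eta survives the agenda.

Eta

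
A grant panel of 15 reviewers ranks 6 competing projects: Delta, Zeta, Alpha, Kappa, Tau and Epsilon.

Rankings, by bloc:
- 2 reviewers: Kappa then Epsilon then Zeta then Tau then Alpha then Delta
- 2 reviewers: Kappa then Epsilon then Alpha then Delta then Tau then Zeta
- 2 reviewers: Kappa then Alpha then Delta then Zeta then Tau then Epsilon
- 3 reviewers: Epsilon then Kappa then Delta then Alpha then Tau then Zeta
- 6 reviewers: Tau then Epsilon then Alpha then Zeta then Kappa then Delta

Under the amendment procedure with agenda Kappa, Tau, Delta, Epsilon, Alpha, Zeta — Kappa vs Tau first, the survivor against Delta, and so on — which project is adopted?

Epsilon

Round 1: Kappa vs Tau — 9–6, Kappa advances.
Round 2: Kappa vs Delta — 15–0, Kappa advances.
Round 3: Kappa vs Epsilon — 6–9, Epsilon advances.
Round 4: Epsilon vs Alpha — 13–2, Epsilon advances.
Round 5: Epsilon vs Zeta — 13–2, Epsilon advances.
The agenda winner is Epsilon.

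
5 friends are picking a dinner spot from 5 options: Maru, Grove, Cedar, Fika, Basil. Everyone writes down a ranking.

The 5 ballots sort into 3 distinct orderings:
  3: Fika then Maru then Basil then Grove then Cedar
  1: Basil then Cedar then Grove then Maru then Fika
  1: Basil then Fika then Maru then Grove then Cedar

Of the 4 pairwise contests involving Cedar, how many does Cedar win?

Cedar against each rival (5 friends):
Cedar vs Maru: Maru wins 4–1.
Cedar vs Grove: Cedar preferred on 1 ballot; Grove wins 4–1.
Cedar vs Fika: Fika wins 4–1.
Cedar vs Basil: Cedar is ranked higher on 0 ballots, Basil on 5. Basil wins 5–0.
Cedar beats no one; loses to Maru, Grove, Fika, Basil — 0 pairwise wins.

0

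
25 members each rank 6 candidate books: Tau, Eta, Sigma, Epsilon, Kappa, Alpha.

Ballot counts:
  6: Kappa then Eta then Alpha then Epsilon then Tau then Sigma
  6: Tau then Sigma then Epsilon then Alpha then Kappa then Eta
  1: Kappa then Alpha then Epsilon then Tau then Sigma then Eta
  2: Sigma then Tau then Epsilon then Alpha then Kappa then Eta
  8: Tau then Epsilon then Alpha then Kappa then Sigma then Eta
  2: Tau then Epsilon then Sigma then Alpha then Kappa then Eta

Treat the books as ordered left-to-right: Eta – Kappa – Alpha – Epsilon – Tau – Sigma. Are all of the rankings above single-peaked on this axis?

Axis positions: Eta=1, Kappa=2, Alpha=3, Epsilon=4, Tau=5, Sigma=6.
Ballot type 1 (peak Kappa at position 2): ranking walks positions 2-1-3-4-5-6, expanding outward from the peak — single-peaked.
Ballot type 2 (peak Tau at position 5): ranking walks positions 5-6-4-3-2-1, expanding outward from the peak — single-peaked.
Ballot type 3 (peak Kappa at position 2): ranking walks positions 2-3-4-5-6-1, expanding outward from the peak — single-peaked.
Ballot type 4 (peak Sigma at position 6): ranking walks positions 6-5-4-3-2-1, expanding outward from the peak — single-peaked.
Ballot type 5 (peak Tau at position 5): ranking walks positions 5-4-3-2-6-1, expanding outward from the peak — single-peaked.
Ballot type 6 (peak Tau at position 5): ranking walks positions 5-4-6-3-2-1, expanding outward from the peak — single-peaked.
Every ranking is single-peaked on this axis.

yes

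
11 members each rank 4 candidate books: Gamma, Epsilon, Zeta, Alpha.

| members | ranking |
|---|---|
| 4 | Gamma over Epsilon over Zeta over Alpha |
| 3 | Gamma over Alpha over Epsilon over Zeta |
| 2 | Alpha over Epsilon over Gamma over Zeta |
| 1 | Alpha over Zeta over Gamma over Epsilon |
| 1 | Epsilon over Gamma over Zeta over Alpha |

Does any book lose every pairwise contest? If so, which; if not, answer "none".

Head-to-head results (11 members):
Gamma vs Epsilon: Gamma preferred on 4+3+1 = 8 ballots; Gamma wins 8–3.
Gamma vs Zeta: Gamma wins 10–1.
Gamma vs Alpha: Gamma wins 8–3.
Epsilon vs Zeta: 4+3+2+1 = 10 for Epsilon, 1 for Zeta — Epsilon by 10–1.
Epsilon vs Alpha: Alpha wins 6–5.
Zeta vs Alpha: 4+1 = 5 for Zeta, 6 for Alpha — Alpha by 6–5.
Zeta is beaten in every head-to-head and is the Condorcet loser.

Zeta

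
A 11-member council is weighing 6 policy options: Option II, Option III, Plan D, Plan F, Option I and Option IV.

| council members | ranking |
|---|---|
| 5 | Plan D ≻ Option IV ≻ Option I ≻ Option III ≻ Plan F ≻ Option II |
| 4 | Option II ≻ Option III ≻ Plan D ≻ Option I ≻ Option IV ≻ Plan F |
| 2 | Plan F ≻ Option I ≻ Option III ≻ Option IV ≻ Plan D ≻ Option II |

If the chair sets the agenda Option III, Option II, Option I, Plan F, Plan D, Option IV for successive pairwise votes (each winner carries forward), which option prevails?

Plan D

Round 1: Option III vs Option II — 7–4, Option III advances.
Round 2: Option III vs Option I — 4–7, Option I advances.
Round 3: Option I vs Plan F — 9–2, Option I advances.
Round 4: Option I vs Plan D — 2–9, Plan D advances.
Round 5: Plan D vs Option IV — 9–2, Plan D advances.
Plan D survives the agenda.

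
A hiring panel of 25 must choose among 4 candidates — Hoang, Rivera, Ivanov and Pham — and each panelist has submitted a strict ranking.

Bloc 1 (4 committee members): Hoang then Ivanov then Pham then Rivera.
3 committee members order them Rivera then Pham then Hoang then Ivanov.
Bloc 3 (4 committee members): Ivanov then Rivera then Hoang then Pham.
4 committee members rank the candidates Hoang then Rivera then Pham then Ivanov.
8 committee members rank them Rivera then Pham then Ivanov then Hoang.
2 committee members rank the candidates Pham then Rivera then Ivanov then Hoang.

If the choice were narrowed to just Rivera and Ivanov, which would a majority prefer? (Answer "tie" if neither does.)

Ballots ranking Rivera above Ivanov: 3 + 4 + 8 + 2 = 17.
Ballots ranking Ivanov above Rivera: 25 − 17 = 8.
Rivera wins the head-to-head 17–8.

Rivera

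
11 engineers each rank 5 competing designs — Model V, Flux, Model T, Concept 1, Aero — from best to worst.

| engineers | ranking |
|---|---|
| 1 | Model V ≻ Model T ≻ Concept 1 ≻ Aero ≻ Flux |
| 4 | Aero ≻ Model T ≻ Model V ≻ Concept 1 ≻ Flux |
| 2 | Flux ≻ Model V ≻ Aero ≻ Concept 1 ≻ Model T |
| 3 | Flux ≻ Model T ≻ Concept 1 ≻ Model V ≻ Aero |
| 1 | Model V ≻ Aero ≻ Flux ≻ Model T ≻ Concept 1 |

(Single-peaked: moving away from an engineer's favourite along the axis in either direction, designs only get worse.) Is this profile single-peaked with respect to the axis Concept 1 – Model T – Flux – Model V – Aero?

no

Axis positions: Concept 1=1, Model T=2, Flux=3, Model V=4, Aero=5.
Faction 1: ranking walks positions 4-2-1-5-3; Model T is ranked above Flux even though Flux lies between Model T and the peak Model V on the axis — preferences dip and rise again. Not single-peaked.
Faction 2: ranking walks positions 5-2-4-1-3; Model T is ranked above Model V even though Model V lies between Model T and the peak Aero on the axis — preferences dip and rise again. Not single-peaked.
Faction 3: ranking walks positions 3-4-5-1-2; Concept 1 is ranked above Model T even though Model T lies between Concept 1 and the peak Flux on the axis — preferences dip and rise again. Not single-peaked.
Faction 4 (peak Flux at position 3): ranking walks positions 3-2-1-4-5, expanding outward from the peak — single-peaked.
Faction 5 (peak Model V at position 4): ranking walks positions 4-5-3-2-1, expanding outward from the peak — single-peaked.
Faction 1 violates single-peakedness, so the profile is not single-peaked on this axis.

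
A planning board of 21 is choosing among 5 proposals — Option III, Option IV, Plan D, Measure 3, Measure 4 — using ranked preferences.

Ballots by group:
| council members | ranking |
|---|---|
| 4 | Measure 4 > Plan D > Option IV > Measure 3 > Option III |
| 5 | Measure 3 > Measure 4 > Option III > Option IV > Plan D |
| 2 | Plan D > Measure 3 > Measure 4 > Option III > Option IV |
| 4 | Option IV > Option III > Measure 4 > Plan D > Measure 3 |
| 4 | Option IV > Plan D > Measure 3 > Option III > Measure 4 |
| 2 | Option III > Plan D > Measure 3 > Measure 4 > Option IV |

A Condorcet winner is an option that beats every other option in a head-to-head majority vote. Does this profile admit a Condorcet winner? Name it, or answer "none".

none

Pairwise majorities:
Option III vs Option IV: Option III is ranked higher on 5+2+2 = 9 ballots, Option IV on 12. Option IV wins 12–9.
Option III vs Plan D: Option III is ranked higher on 5+4+2 = 11 ballots, Plan D on 10. Option III wins 11–10.
Option III vs Measure 3: Option III is ranked higher on 4+2 = 6 ballots, Measure 3 on 15. Measure 3 wins 15–6.
Option III vs Measure 4: 10 to 11, Measure 4.
Option IV vs Plan D: 13 to 8, Option IV.
Option IV vs Measure 3: 12 to 9, Option IV.
Option IV vs Measure 4: Option IV preferred on 4+4 = 8 ballots; Measure 4 wins 13–8.
Plan D vs Measure 3: Plan D preferred on 4+2+4+4+2 = 16 ballots; Plan D wins 16–5.
Plan D vs Measure 4: Plan D is ranked higher on 2+4+2 = 8 ballots, Measure 4 on 13. Measure 4 wins 13–8.
Measure 3 vs Measure 4: Measure 3 is ranked higher on 5+2+4+2 = 13 ballots, Measure 4 on 8. Measure 3 wins 13–8.
Each option drops at least one matchup (Option III loses to Option IV; Option IV loses to Measure 4; Plan D loses to Option III; Measure 3 loses to Option IV; Measure 4 loses to Measure 3); the cycle Option III beats Plan D beats Measure 3 beats Option III rules out a Condorcet winner.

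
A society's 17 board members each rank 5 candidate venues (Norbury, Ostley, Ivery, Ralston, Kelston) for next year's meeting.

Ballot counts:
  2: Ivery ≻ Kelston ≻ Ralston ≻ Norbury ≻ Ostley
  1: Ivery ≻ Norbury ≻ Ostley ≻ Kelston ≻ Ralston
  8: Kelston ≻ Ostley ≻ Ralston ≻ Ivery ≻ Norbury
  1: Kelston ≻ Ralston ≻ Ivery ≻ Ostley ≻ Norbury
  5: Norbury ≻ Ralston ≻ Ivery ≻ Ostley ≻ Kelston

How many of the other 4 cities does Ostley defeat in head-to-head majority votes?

Ostley against each rival (17 organisers):
Ostley vs Norbury: Ostley, 9–8.
Ostley vs Ivery: Ivery, 9–8.
Ostley vs Ralston: Ostley, 9–8.
Ostley vs Kelston: Kelston, 11–6.
Ostley beats Norbury, Ralston; loses to Ivery, Kelston — 2 pairwise wins.

2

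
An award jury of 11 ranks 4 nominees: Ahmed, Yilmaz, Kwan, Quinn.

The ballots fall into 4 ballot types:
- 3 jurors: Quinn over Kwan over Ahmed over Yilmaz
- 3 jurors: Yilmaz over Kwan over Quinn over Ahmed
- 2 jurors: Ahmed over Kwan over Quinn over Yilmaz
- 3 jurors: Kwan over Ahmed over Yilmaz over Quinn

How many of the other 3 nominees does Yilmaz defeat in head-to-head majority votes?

1

Yilmaz against each rival (11 jurors):
Yilmaz–Ahmed: Ahmed 8–3.
Yilmaz–Kwan: Kwan 8–3.
Yilmaz vs Quinn: Yilmaz, 6–5.
Yilmaz beats Quinn; loses to Ahmed, Kwan — 1 pairwise win.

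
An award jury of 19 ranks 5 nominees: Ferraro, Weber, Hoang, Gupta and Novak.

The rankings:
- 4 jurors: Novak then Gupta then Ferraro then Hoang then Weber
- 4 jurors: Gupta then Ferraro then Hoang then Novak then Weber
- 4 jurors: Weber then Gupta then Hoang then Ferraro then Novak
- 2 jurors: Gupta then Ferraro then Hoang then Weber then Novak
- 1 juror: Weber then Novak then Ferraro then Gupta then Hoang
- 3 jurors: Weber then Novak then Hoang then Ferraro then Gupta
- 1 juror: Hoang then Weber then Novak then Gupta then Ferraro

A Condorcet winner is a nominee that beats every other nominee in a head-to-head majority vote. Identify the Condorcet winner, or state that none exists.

Check each pair by majority over 19 ballots:
Ferraro vs Weber: Ferraro, 10–9.
Ferraro vs Hoang: Ferraro wins 11–8.
Ferraro vs Gupta: Gupta wins 15–4.
Ferraro vs Novak: 4+4+2 = 10 for Ferraro, 9 for Novak — Ferraro by 10–9.
Weber vs Hoang: Weber is ranked higher on 4+1+3 = 8 ballots, Hoang on 11. Hoang wins 11–8.
Weber vs Gupta: 9 to 10, Gupta.
Weber–Novak: Weber 11–8.
Hoang vs Gupta: Gupta, 15–4.
Hoang vs Novak: 11 to 8, Hoang.
Gupta vs Novak: 4+4+2 = 10 for Gupta, 9 for Novak — Gupta by 10–9.
Gupta beats each of Ferraro, Weber, Hoang, Novak — Gupta is the Condorcet winner.

Gupta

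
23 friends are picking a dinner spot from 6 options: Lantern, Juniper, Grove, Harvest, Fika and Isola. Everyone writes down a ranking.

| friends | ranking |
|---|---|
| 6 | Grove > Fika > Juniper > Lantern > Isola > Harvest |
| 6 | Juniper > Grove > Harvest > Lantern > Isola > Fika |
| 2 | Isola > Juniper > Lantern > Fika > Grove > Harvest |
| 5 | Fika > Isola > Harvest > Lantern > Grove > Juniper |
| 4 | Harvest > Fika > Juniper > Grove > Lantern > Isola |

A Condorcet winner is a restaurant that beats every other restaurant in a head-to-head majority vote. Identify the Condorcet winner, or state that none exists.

none

Pairwise majorities:
Lantern vs Juniper: Juniper, 18–5.
Lantern vs Grove: Grove wins 16–7.
Lantern vs Harvest: Harvest, 15–8.
Lantern vs Fika: Fika wins 15–8.
Lantern vs Isola: Lantern, 16–7.
Juniper vs Grove: Juniper wins 12–11.
Juniper vs Harvest: Juniper, 14–9.
Juniper–Fika: Fika 15–8.
Juniper vs Isola: Juniper, 16–7.
Grove vs Harvest: Grove, 14–9.
Grove–Fika: Grove 12–11.
Grove vs Isola: Grove wins 16–7.
Harvest vs Fika: Fika, 13–10.
Harvest vs Isola: Isola wins 13–10.
Fika vs Isola: Fika, 15–8.
No restaurant is unbeaten: Lantern loses to Juniper; Juniper loses to Fika; Grove loses to Juniper; Harvest loses to Juniper; Fika loses to Grove; Isola loses to Lantern. In particular Lantern > Isola > Harvest > Lantern is a majority cycle — no Condorcet winner exists.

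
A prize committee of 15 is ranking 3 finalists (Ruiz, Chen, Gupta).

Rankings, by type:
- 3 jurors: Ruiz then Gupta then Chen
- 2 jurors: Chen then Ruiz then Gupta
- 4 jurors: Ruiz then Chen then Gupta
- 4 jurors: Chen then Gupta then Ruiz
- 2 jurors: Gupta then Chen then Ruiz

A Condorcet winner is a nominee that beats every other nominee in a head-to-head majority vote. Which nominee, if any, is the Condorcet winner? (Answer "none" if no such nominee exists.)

Chen

Pairwise majorities:
Ruiz–Chen: Chen 8–7.
Ruiz–Gupta: Ruiz 9–6.
Chen–Gupta: Chen 10–5.
Chen wins every pairwise contest, so Chen is the Condorcet winner.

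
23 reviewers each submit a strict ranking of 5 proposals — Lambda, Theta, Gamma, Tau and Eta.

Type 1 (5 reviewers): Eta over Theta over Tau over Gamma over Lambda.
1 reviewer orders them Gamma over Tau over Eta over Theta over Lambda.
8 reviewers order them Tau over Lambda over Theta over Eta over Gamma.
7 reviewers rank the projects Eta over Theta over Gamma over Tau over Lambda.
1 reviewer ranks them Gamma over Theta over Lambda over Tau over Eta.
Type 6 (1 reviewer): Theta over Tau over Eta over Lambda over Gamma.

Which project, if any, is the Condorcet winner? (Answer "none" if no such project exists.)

Eta

Pairwise majorities:
Lambda vs Theta: Lambda is ranked higher on 8 ballots, Theta on 15. Theta wins 15–8.
Lambda vs Gamma: 9 to 14, Gamma.
Lambda vs Tau: Lambda preferred on 1 ballot; Tau wins 22–1.
Lambda vs Eta: 9 to 14, Eta.
Theta vs Gamma: Theta is ranked higher on 5+8+7+1 = 21 ballots, Gamma on 2. Theta wins 21–2.
Theta vs Tau: Theta is ranked higher on 5+7+1+1 = 14 ballots, Tau on 9. Theta wins 14–9.
Theta vs Eta: Theta preferred on 8+1+1 = 10 ballots; Eta wins 13–10.
Gamma vs Tau: 9 to 14, Tau.
Gamma vs Eta: 1+1 = 2 for Gamma, 21 for Eta — Eta by 21–2.
Tau vs Eta: 1+8+1+1 = 11 for Tau, 12 for Eta — Eta by 12–11.
Eta wins every pairwise contest, so Eta is the Condorcet winner.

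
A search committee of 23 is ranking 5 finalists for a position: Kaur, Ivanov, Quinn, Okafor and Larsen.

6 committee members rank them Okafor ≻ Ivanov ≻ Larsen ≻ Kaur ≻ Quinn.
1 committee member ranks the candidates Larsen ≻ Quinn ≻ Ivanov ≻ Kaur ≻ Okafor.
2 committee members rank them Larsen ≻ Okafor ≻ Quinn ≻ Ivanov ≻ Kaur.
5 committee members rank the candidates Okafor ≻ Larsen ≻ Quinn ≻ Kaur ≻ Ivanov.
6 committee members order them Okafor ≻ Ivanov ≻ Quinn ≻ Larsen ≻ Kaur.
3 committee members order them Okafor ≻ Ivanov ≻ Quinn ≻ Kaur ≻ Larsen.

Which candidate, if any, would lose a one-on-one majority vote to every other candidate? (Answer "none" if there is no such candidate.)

Kaur

Head-to-head results (23 committee members):
Kaur vs Ivanov: Ivanov, 18–5.
Kaur–Quinn: Quinn 17–6.
Kaur vs Okafor: Kaur is ranked higher on 1 ballot, Okafor on 22. Okafor wins 22–1.
Kaur vs Larsen: Larsen, 20–3.
Ivanov vs Quinn: 15 to 8, Ivanov.
Ivanov vs Okafor: 1 for Ivanov, 22 for Okafor — Okafor by 22–1.
Ivanov vs Larsen: Ivanov, 15–8.
Quinn vs Okafor: 1 to 22, Okafor.
Quinn vs Larsen: 6+3 = 9 for Quinn, 14 for Larsen — Larsen by 14–9.
Okafor vs Larsen: 20 to 3, Okafor.
Kaur is beaten in every head-to-head and is the Condorcet loser.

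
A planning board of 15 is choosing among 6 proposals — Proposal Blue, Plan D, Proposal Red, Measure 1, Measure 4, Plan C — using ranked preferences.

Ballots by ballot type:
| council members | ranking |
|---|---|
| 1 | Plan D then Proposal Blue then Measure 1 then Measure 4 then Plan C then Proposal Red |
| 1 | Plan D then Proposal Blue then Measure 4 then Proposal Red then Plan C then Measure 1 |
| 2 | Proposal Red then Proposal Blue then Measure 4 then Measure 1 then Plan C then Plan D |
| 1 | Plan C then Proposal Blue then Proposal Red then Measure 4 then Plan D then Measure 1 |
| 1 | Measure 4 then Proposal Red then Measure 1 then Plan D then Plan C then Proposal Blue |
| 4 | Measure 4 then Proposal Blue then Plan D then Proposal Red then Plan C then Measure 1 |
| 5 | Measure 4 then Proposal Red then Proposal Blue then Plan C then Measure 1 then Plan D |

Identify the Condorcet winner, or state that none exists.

Check each pair by majority over 15 ballots:
Proposal Blue vs Plan D: Proposal Blue preferred on 2+1+4+5 = 12 ballots; Proposal Blue wins 12–3.
Proposal Blue vs Proposal Red: 7 to 8, Proposal Red.
Proposal Blue vs Measure 1: Proposal Blue wins 14–1.
Proposal Blue vs Measure 4: Measure 4 wins 10–5.
Proposal Blue vs Plan C: 1+1+2+4+5 = 13 for Proposal Blue, 2 for Plan C — Proposal Blue by 13–2.
Plan D–Proposal Red: Proposal Red 9–6.
Plan D vs Measure 1: Measure 1, 8–7.
Plan D vs Measure 4: Plan D is ranked higher on 1+1 = 2 ballots, Measure 4 on 13. Measure 4 wins 13–2.
Plan D vs Plan C: 1+1+1+4 = 7 for Plan D, 8 for Plan C — Plan C by 8–7.
Proposal Red–Measure 1: Proposal Red 14–1.
Proposal Red vs Measure 4: 2+1 = 3 for Proposal Red, 12 for Measure 4 — Measure 4 by 12–3.
Proposal Red vs Plan C: Proposal Red wins 13–2.
Measure 1–Measure 4: Measure 4 14–1.
Measure 1–Plan C: Plan C 11–4.
Measure 4 vs Plan C: Measure 4 preferred on 1+1+2+1+4+5 = 14 ballots; Measure 4 wins 14–1.
Measure 4 beats each of Proposal Blue, Plan D, Proposal Red, Measure 1, Plan C — Measure 4 is the Condorcet winner.

Measure 4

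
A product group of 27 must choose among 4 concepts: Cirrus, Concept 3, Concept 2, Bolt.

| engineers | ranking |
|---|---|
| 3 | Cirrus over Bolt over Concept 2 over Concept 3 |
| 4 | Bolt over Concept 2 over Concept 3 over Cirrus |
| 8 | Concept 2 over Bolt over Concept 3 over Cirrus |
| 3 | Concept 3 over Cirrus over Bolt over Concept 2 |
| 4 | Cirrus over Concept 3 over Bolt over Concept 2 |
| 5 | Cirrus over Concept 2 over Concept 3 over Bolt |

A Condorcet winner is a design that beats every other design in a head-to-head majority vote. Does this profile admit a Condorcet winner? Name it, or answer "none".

Check each pair by majority over 27 ballots:
Cirrus vs Concept 3: Concept 3, 15–12.
Cirrus vs Concept 2: Cirrus wins 15–12.
Cirrus vs Bolt: Cirrus wins 15–12.
Concept 3 vs Concept 2: Concept 2, 20–7.
Concept 3–Bolt: Bolt 15–12.
Concept 2 vs Bolt: Bolt, 14–13.
Each design drops at least one matchup (Cirrus loses to Concept 3; Concept 3 loses to Concept 2; Concept 2 loses to Cirrus; Bolt loses to Cirrus); the cycle Cirrus → Concept 2 → Concept 3 → Cirrus rules out a Condorcet winner.

none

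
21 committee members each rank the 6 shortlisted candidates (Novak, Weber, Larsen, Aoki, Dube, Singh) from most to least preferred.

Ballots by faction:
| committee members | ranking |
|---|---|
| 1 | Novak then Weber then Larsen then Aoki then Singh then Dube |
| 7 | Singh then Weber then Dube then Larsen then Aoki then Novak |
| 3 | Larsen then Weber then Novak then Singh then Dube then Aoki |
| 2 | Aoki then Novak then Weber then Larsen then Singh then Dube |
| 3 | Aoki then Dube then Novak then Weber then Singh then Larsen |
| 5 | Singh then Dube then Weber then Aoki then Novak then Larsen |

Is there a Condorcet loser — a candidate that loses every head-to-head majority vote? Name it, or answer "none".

Head-to-head results (21 committee members):
Novak vs Weber: 6 to 15, Weber.
Novak vs Larsen: 1+2+3+5 = 11 for Novak, 10 for Larsen — Novak by 11–10.
Novak–Aoki: Aoki 17–4.
Novak–Dube: Dube 15–6.
Novak–Singh: Singh 12–9.
Weber vs Larsen: 1+7+2+3+5 = 18 for Weber, 3 for Larsen — Weber by 18–3.
Weber vs Aoki: Weber, 16–5.
Weber vs Dube: 1+7+3+2 = 13 for Weber, 8 for Dube — Weber by 13–8.
Weber vs Singh: Singh, 12–9.
Larsen vs Aoki: 11 to 10, Larsen.
Larsen–Dube: Dube 15–6.
Larsen vs Singh: Larsen is ranked higher on 1+3+2 = 6 ballots, Singh on 15. Singh wins 15–6.
Aoki vs Dube: Dube, 15–6.
Aoki–Singh: Singh 15–6.
Dube vs Singh: Singh, 18–3.
Each candidate has at least one pairwise win (Novak beats Larsen; Weber beats Novak; Larsen beats Aoki; Aoki beats Novak; Dube beats Novak; Singh beats Novak) — no Condorcet loser.

none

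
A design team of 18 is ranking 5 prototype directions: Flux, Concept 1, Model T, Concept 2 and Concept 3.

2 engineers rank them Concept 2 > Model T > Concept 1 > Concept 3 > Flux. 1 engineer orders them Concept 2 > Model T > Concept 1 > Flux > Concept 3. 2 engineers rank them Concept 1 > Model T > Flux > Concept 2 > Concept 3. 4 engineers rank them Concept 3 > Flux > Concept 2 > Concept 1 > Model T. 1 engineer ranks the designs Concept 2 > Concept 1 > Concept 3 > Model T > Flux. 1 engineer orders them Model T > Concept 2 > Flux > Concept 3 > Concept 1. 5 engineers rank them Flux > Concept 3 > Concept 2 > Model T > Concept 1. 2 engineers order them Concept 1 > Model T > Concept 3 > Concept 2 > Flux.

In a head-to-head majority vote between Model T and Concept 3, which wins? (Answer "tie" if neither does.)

Concept 3

Ballots ranking Model T above Concept 3: 2 + 1 + 2 + 1 + 2 = 8.
Ballots ranking Concept 3 above Model T: 18 − 8 = 10.
Concept 3 wins the head-to-head 10–8.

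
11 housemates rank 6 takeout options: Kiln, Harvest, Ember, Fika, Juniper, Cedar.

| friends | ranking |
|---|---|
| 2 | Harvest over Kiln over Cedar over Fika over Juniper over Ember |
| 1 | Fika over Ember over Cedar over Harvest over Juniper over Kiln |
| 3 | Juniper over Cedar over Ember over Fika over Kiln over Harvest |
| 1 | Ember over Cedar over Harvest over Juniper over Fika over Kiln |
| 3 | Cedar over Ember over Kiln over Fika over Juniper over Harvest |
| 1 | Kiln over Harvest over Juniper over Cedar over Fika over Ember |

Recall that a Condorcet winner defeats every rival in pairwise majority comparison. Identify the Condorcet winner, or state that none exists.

Cedar

Pairwise majorities:
Kiln vs Harvest: 7 to 4, Kiln.
Kiln vs Ember: Kiln is ranked higher on 2+1 = 3 ballots, Ember on 8. Ember wins 8–3.
Kiln vs Fika: Kiln is ranked higher on 2+3+1 = 6 ballots, Fika on 5. Kiln wins 6–5.
Kiln vs Juniper: Kiln preferred on 2+3+1 = 6 ballots; Kiln wins 6–5.
Kiln vs Cedar: 2+1 = 3 for Kiln, 8 for Cedar — Cedar by 8–3.
Harvest vs Ember: Harvest is ranked higher on 2+1 = 3 ballots, Ember on 8. Ember wins 8–3.
Harvest vs Fika: Harvest preferred on 2+1+1 = 4 ballots; Fika wins 7–4.
Harvest vs Juniper: Harvest preferred on 2+1+1+1 = 5 ballots; Juniper wins 6–5.
Harvest vs Cedar: 2+1 = 3 for Harvest, 8 for Cedar — Cedar by 8–3.
Ember vs Fika: Ember is ranked higher on 3+1+3 = 7 ballots, Fika on 4. Ember wins 7–4.
Ember vs Juniper: 5 to 6, Juniper.
Ember vs Cedar: Ember is ranked higher on 1+1 = 2 ballots, Cedar on 9. Cedar wins 9–2.
Fika vs Juniper: Fika is ranked higher on 2+1+3 = 6 ballots, Juniper on 5. Fika wins 6–5.
Fika vs Cedar: 1 for Fika, 10 for Cedar — Cedar by 10–1.
Juniper vs Cedar: 3+1 = 4 for Juniper, 7 for Cedar — Cedar by 7–4.
Cedar wins every pairwise contest, so Cedar is the Condorcet winner.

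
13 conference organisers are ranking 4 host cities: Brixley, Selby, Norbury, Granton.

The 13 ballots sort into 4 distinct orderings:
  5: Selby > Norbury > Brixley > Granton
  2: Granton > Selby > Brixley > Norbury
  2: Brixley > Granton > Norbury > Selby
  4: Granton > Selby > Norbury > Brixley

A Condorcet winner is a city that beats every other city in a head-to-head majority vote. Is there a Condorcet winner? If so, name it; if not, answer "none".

none

Head-to-head results (13 organisers):
Brixley vs Selby: Selby wins 11–2.
Brixley vs Norbury: Brixley preferred on 2+2 = 4 ballots; Norbury wins 9–4.
Brixley vs Granton: Brixley, 7–6.
Selby vs Norbury: Selby, 11–2.
Selby–Granton: Granton 8–5.
Norbury vs Granton: Granton wins 8–5.
Every city loses at least once (Brixley loses to Selby; Selby loses to Granton; Norbury loses to Selby; Granton loses to Brixley). The majority relation contains the cycle Brixley beats Granton beats Selby beats Brixley, so there is no Condorcet winner.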